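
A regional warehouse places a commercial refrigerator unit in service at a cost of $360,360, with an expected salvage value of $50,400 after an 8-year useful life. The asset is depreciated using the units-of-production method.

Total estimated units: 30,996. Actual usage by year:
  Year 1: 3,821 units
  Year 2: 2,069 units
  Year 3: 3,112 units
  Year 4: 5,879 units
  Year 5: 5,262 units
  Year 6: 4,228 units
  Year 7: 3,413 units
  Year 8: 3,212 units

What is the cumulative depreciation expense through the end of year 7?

$277,840

Depreciable base = $360,360 − $50,400 = $309,960.
Rate = $309,960 / 30,996 units = $10 per unit.
Year 1: 3,821 × $10 = $38,210. Book value $322,150.
Year 2: 2,069 × $10 = $20,690. Book value $301,460.
Year 3: 3,112 × $10 = $31,120. Book value $270,340.
Year 4: 5,879 × $10 = $58,790. Book value $211,550.
Year 5: 5,262 × $10 = $52,620. Book value $158,930.
Year 6: 4,228 × $10 = $42,280. Book value $116,650.
Year 7: 3,413 × $10 = $34,130. Book value $82,520.
Accumulated through year 7 = $360,360 − $82,520 = $277,840.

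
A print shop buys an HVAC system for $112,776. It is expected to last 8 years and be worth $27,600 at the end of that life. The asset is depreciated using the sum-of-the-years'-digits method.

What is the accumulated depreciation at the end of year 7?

$82,810

Depreciable base = $112,776 − $27,600 = $85,176.
Sum of the years' digits = 8+7+6+5+4+3+2+1 = 36.
Year 1: $85,176 × 8/36 = $18,928. Book value $93,848.
Year 2: $85,176 × 7/36 = $16,562. Book value $77,286.
Year 3: $85,176 × 6/36 = $14,196. Book value $63,090.
Year 4: $85,176 × 5/36 = $11,830. Book value $51,260.
Year 5: $85,176 × 4/36 = $9,464. Book value $41,796.
Year 6: $85,176 × 3/36 = $7,098. Book value $34,698.
Year 7: $85,176 × 2/36 = $4,732. Book value $29,966.
Accumulated through year 7 = $112,776 − $29,966 = $82,810.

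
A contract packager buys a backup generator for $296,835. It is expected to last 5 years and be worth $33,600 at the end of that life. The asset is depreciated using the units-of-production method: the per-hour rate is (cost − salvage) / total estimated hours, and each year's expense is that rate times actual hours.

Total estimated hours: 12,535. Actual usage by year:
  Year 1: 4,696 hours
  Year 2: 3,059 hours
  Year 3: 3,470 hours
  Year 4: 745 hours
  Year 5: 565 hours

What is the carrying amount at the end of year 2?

$133,980

Depreciable base = $296,835 − $33,600 = $263,235.
Rate = $263,235 / 12,535 hours = $21 per hour.
Year 1: 4,696 × $21 = $98,616. Book value $198,219.
Year 2: 3,059 × $21 = $64,239. Book value $133,980.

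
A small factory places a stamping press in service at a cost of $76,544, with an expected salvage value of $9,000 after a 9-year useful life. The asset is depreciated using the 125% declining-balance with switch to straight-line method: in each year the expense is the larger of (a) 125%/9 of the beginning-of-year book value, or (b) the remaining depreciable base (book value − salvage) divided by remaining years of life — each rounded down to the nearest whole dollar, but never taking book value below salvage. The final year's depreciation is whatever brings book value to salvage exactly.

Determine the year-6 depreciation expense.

Depreciable base = $76,544 − $9,000 = $67,544.
Year 1: DB = ⌊$76,544 × 125%/9⌋ = $10,631; SL = ⌊$67,544/9⌋ = $7,504 → take DB $10,631. Book value $65,913.
Year 2: DB = ⌊$65,913 × 125%/9⌋ = $9,154; SL = ⌊$56,913/8⌋ = $7,114 → take DB $9,154. Book value $56,759.
Year 3: DB = ⌊$56,759 × 125%/9⌋ = $7,883; SL = ⌊$47,759/7⌋ = $6,822 → take DB $7,883. Book value $48,876.
Year 4: DB = ⌊$48,876 × 125%/9⌋ = $6,788; SL = ⌊$39,876/6⌋ = $6,646 → take DB $6,788. Book value $42,088.
Year 5: DB = ⌊$42,088 × 125%/9⌋ = $5,845; SL = ⌊$33,088/5⌋ = $6,617 → take SL $6,617. Book value $35,471.
Year 6: DB = ⌊$35,471 × 125%/9⌋ = $4,926; SL = ⌊$26,471/4⌋ = $6,617 → take SL $6,617. Book value $28,854.

$6,617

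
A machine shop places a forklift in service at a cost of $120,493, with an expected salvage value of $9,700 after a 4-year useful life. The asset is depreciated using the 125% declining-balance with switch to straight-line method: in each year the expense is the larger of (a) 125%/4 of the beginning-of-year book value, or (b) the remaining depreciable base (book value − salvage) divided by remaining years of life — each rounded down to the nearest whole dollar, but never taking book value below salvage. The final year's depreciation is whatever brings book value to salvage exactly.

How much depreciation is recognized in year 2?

$25,887

Depreciable base = $120,493 − $9,700 = $110,793.
Year 1: DB = ⌊$120,493 × 125%/4⌋ = $37,654; SL = ⌊$110,793/4⌋ = $27,698 → take DB $37,654. Book value $82,839.
Year 2: DB = ⌊$82,839 × 125%/4⌋ = $25,887; SL = ⌊$73,139/3⌋ = $24,379 → take DB $25,887. Book value $56,952.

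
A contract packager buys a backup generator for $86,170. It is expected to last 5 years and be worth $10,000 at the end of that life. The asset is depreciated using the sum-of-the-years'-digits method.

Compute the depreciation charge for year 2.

Depreciable base = $86,170 − $10,000 = $76,170.
Sum of the years' digits = 5+4+3+2+1 = 15.
Year 1: $76,170 × 5/15 = $25,390. Book value $60,780.
Year 2: $76,170 × 4/15 = $20,312. Book value $40,468.

$20,312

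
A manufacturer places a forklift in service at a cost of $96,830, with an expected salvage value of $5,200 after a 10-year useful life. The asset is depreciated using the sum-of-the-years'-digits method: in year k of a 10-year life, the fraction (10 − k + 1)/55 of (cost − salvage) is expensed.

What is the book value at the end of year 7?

Depreciable base = $96,830 − $5,200 = $91,630.
Sum of the years' digits = 10+9+8+7+6+5+4+3+2+1 = 55.
Year 1: $91,630 × 10/55 = $16,660. Book value $80,170.
Year 2: $91,630 × 9/55 = $14,994. Book value $65,176.
Year 3: $91,630 × 8/55 = $13,328. Book value $51,848.
Year 4: $91,630 × 7/55 = $11,662. Book value $40,186.
Year 5: $91,630 × 6/55 = $9,996. Book value $30,190.
Year 6: $91,630 × 5/55 = $8,330. Book value $21,860.
Year 7: $91,630 × 4/55 = $6,664. Book value $15,196.

$15,196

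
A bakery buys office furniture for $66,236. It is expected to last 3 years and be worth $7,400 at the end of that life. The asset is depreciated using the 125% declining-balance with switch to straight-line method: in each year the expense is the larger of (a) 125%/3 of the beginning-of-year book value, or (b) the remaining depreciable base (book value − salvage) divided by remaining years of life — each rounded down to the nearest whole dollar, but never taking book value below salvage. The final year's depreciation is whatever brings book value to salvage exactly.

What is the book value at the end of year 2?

$22,539

Depreciable base = $66,236 − $7,400 = $58,836.
Year 1: DB = ⌊$66,236 × 125%/3⌋ = $27,598; SL = ⌊$58,836/3⌋ = $19,612 → take DB $27,598. Book value $38,638.
Year 2: DB = ⌊$38,638 × 125%/3⌋ = $16,099; SL = ⌊$31,238/2⌋ = $15,619 → take DB $16,099. Book value $22,539.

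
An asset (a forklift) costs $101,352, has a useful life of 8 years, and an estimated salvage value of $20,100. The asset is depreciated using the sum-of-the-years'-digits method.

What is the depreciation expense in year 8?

Depreciable base = $101,352 − $20,100 = $81,252.
Sum of the years' digits = 8+7+6+5+4+3+2+1 = 36.
Year 1: $81,252 × 8/36 = $18,056. Book value $83,296.
Year 2: $81,252 × 7/36 = $15,799. Book value $67,497.
Year 3: $81,252 × 6/36 = $13,542. Book value $53,955.
Year 4: $81,252 × 5/36 = $11,285. Book value $42,670.
Year 5: $81,252 × 4/36 = $9,028. Book value $33,642.
Year 6: $81,252 × 3/36 = $6,771. Book value $26,871.
Year 7: $81,252 × 2/36 = $4,514. Book value $22,357.
Year 8: $81,252 × 1/36 = $2,257. Book value $20,100.

$2,257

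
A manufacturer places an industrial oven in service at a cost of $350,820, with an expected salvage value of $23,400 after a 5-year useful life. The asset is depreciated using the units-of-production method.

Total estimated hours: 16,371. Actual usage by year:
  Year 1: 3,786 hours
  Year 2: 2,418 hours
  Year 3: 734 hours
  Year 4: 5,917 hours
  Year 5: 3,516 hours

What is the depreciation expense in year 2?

Depreciable base = $350,820 − $23,400 = $327,420.
Rate = $327,420 / 16,371 hours = $20 per hour.
Year 1: 3,786 × $20 = $75,720. Book value $275,100.
Year 2: 2,418 × $20 = $48,360. Book value $226,740.

$48,360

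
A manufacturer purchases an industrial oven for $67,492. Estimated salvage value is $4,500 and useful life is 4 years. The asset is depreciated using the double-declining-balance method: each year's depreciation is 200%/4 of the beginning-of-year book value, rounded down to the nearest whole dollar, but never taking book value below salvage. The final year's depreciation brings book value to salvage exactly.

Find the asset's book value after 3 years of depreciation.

Depreciable base = $67,492 − $4,500 = $62,992.
Year 1: ⌊$67,492 × 200%/4⌋ = $33,746. Book value $33,746.
Year 2: ⌊$33,746 × 200%/4⌋ = $16,873. Book value $16,873.
Year 3: ⌊$16,873 × 200%/4⌋ = $8,436. Book value $8,437.

$8,437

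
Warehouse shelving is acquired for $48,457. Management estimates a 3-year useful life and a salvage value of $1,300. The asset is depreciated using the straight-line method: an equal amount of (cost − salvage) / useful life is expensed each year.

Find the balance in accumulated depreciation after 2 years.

Depreciable base = $48,457 − $1,300 = $47,157.
Annual expense = $47,157 / 3 = $15,719.
End of year 1: book value $32,738.
End of year 2: book value $17,019.
Accumulated through year 2 = $48,457 − $17,019 = $31,438.

$31,438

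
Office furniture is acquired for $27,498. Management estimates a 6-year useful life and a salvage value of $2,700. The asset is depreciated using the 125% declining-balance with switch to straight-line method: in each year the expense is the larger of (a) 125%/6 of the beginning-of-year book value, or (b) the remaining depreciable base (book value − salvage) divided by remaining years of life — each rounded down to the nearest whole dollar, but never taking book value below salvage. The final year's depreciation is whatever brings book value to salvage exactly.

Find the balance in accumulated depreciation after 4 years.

$17,530

Depreciable base = $27,498 − $2,700 = $24,798.
Year 1: DB = ⌊$27,498 × 125%/6⌋ = $5,728; SL = ⌊$24,798/6⌋ = $4,133 → take DB $5,728. Book value $21,770.
Year 2: DB = ⌊$21,770 × 125%/6⌋ = $4,535; SL = ⌊$19,070/5⌋ = $3,814 → take DB $4,535. Book value $17,235.
Year 3: DB = ⌊$17,235 × 125%/6⌋ = $3,590; SL = ⌊$14,535/4⌋ = $3,633 → take SL $3,633. Book value $13,602.
Year 4: DB = ⌊$13,602 × 125%/6⌋ = $2,833; SL = ⌊$10,902/3⌋ = $3,634 → take SL $3,634. Book value $9,968.
Accumulated through year 4 = $27,498 − $9,968 = $17,530.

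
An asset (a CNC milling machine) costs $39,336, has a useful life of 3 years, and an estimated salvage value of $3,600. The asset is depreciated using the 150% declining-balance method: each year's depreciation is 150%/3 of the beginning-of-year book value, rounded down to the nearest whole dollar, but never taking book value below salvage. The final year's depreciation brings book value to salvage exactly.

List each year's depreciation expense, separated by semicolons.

Depreciable base = $39,336 − $3,600 = $35,736.
Year 1: ⌊$39,336 × 150%/3⌋ = $19,668. Book value $19,668.
Year 2: ⌊$19,668 × 150%/3⌋ = $9,834. Book value $9,834.
Year 3 (final): $9,834 − $3,600 = $6,234. Book value $3,600.

$19,668; $9,834; $6,234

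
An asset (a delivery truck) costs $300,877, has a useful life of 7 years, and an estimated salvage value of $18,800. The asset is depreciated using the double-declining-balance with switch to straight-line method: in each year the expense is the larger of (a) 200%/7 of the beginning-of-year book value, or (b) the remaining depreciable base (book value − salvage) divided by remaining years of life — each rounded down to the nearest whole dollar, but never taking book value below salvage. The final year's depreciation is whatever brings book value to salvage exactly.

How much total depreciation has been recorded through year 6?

Depreciable base = $300,877 − $18,800 = $282,077.
Year 1: DB = ⌊$300,877 × 200%/7⌋ = $85,964; SL = ⌊$282,077/7⌋ = $40,296 → take DB $85,964. Book value $214,913.
Year 2: DB = ⌊$214,913 × 200%/7⌋ = $61,403; SL = ⌊$196,113/6⌋ = $32,685 → take DB $61,403. Book value $153,510.
Year 3: DB = ⌊$153,510 × 200%/7⌋ = $43,860; SL = ⌊$134,710/5⌋ = $26,942 → take DB $43,860. Book value $109,650.
Year 4: DB = ⌊$109,650 × 200%/7⌋ = $31,328; SL = ⌊$90,850/4⌋ = $22,712 → take DB $31,328. Book value $78,322.
Year 5: DB = ⌊$78,322 × 200%/7⌋ = $22,377; SL = ⌊$59,522/3⌋ = $19,840 → take DB $22,377. Book value $55,945.
Year 6: DB = ⌊$55,945 × 200%/7⌋ = $15,984; SL = ⌊$37,145/2⌋ = $18,572 → take SL $18,572. Book value $37,373.
Accumulated through year 6 = $300,877 − $37,373 = $263,504.

$263,504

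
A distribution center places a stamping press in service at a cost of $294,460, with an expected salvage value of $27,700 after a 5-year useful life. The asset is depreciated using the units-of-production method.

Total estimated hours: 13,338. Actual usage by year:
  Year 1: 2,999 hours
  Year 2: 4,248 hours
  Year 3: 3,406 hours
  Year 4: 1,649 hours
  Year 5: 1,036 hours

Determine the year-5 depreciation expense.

Depreciable base = $294,460 − $27,700 = $266,760.
Rate = $266,760 / 13,338 hours = $20 per hour.
Year 1: 2,999 × $20 = $59,980. Book value $234,480.
Year 2: 4,248 × $20 = $84,960. Book value $149,520.
Year 3: 3,406 × $20 = $68,120. Book value $81,400.
Year 4: 1,649 × $20 = $32,980. Book value $48,420.
Year 5: 1,036 × $20 = $20,720. Book value $27,700.

$20,720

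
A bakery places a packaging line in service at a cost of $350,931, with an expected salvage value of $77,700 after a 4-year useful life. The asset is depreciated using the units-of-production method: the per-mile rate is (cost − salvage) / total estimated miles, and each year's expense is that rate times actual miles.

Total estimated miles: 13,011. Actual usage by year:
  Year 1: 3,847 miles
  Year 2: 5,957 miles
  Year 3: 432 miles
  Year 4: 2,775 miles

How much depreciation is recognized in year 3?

Depreciable base = $350,931 − $77,700 = $273,231.
Rate = $273,231 / 13,011 miles = $21 per mile.
Year 1: 3,847 × $21 = $80,787. Book value $270,144.
Year 2: 5,957 × $21 = $125,097. Book value $145,047.
Year 3: 432 × $21 = $9,072. Book value $135,975.

$9,072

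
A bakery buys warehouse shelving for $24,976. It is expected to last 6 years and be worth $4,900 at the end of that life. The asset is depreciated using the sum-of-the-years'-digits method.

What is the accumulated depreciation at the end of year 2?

Depreciable base = $24,976 − $4,900 = $20,076.
Sum of the years' digits = 6+5+4+3+2+1 = 21.
Year 1: $20,076 × 6/21 = $5,736. Book value $19,240.
Year 2: $20,076 × 5/21 = $4,780. Book value $14,460.
Accumulated through year 2 = $24,976 − $14,460 = $10,516.

$10,516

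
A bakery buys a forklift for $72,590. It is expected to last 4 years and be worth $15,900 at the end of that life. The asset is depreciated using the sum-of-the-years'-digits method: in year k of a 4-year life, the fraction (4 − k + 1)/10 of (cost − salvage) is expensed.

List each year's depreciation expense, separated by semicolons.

$22,676; $17,007; $11,338; $5,669

Depreciable base = $72,590 − $15,900 = $56,690.
Sum of the years' digits = 4+3+2+1 = 10.
Year 1: $56,690 × 4/10 = $22,676. Book value $49,914.
Year 2: $56,690 × 3/10 = $17,007. Book value $32,907.
Year 3: $56,690 × 2/10 = $11,338. Book value $21,569.
Year 4: $56,690 × 1/10 = $5,669. Book value $15,900.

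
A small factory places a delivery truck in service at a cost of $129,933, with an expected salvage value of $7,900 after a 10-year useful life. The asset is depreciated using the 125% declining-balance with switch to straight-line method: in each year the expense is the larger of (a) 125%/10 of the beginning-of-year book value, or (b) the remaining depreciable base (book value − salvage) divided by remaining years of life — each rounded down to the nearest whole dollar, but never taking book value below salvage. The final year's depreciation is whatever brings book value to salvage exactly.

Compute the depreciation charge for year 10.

$11,307

Depreciable base = $129,933 − $7,900 = $122,033.
Year 1: DB = ⌊$129,933 × 125%/10⌋ = $16,241; SL = ⌊$122,033/10⌋ = $12,203 → take DB $16,241. Book value $113,692.
Year 2: DB = ⌊$113,692 × 125%/10⌋ = $14,211; SL = ⌊$105,792/9⌋ = $11,754 → take DB $14,211. Book value $99,481.
Year 3: DB = ⌊$99,481 × 125%/10⌋ = $12,435; SL = ⌊$91,581/8⌋ = $11,447 → take DB $12,435. Book value $87,046.
Year 4: DB = ⌊$87,046 × 125%/10⌋ = $10,880; SL = ⌊$79,146/7⌋ = $11,306 → take SL $11,306. Book value $75,740.
Year 5: DB = ⌊$75,740 × 125%/10⌋ = $9,467; SL = ⌊$67,840/6⌋ = $11,306 → take SL $11,306. Book value $64,434.
Year 6: DB = ⌊$64,434 × 125%/10⌋ = $8,054; SL = ⌊$56,534/5⌋ = $11,306 → take SL $11,306. Book value $53,128.
Year 7: DB = ⌊$53,128 × 125%/10⌋ = $6,641; SL = ⌊$45,228/4⌋ = $11,307 → take SL $11,307. Book value $41,821.
Year 8: DB = ⌊$41,821 × 125%/10⌋ = $5,227; SL = ⌊$33,921/3⌋ = $11,307 → take SL $11,307. Book value $30,514.
Year 9: DB = ⌊$30,514 × 125%/10⌋ = $3,814; SL = ⌊$22,614/2⌋ = $11,307 → take SL $11,307. Book value $19,207.
Year 10 (final): $19,207 − $7,900 = $11,307. Book value $7,900.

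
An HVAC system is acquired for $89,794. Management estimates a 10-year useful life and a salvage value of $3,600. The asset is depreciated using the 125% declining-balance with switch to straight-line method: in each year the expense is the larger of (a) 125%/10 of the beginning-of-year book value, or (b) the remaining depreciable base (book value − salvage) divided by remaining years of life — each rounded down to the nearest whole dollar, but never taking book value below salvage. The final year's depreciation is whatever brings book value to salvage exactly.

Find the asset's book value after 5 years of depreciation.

$43,998

Depreciable base = $89,794 − $3,600 = $86,194.
Year 1: DB = ⌊$89,794 × 125%/10⌋ = $11,224; SL = ⌊$86,194/10⌋ = $8,619 → take DB $11,224. Book value $78,570.
Year 2: DB = ⌊$78,570 × 125%/10⌋ = $9,821; SL = ⌊$74,970/9⌋ = $8,330 → take DB $9,821. Book value $68,749.
Year 3: DB = ⌊$68,749 × 125%/10⌋ = $8,593; SL = ⌊$65,149/8⌋ = $8,143 → take DB $8,593. Book value $60,156.
Year 4: DB = ⌊$60,156 × 125%/10⌋ = $7,519; SL = ⌊$56,556/7⌋ = $8,079 → take SL $8,079. Book value $52,077.
Year 5: DB = ⌊$52,077 × 125%/10⌋ = $6,509; SL = ⌊$48,477/6⌋ = $8,079 → take SL $8,079. Book value $43,998.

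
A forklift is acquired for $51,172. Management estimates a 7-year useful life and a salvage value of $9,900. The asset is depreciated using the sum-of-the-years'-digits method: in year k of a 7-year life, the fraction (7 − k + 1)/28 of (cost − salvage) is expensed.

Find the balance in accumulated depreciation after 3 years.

$26,532

Depreciable base = $51,172 − $9,900 = $41,272.
Sum of the years' digits = 7+6+5+4+3+2+1 = 28.
Year 1: $41,272 × 7/28 = $10,318. Book value $40,854.
Year 2: $41,272 × 6/28 = $8,844. Book value $32,010.
Year 3: $41,272 × 5/28 = $7,370. Book value $24,640.
Accumulated through year 3 = $51,172 − $24,640 = $26,532.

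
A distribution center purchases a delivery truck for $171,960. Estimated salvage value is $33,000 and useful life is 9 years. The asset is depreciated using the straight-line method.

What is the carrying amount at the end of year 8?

$48,440

Depreciable base = $171,960 − $33,000 = $138,960.
Annual expense = $138,960 / 9 = $15,440.
End of year 1: book value $156,520.
End of year 2: book value $141,080.
End of year 3: book value $125,640.
End of year 4: book value $110,200.
End of year 5: book value $94,760.
End of year 6: book value $79,320.
End of year 7: book value $63,880.
End of year 8: book value $48,440.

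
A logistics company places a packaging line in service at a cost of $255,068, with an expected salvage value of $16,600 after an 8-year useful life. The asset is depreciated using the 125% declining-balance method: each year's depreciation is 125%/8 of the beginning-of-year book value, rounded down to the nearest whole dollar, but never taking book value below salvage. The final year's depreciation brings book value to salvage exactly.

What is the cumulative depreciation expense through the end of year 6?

Depreciable base = $255,068 − $16,600 = $238,468.
Year 1: ⌊$255,068 × 125%/8⌋ = $39,854. Book value $215,214.
Year 2: ⌊$215,214 × 125%/8⌋ = $33,627. Book value $181,587.
Year 3: ⌊$181,587 × 125%/8⌋ = $28,372. Book value $153,215.
Year 4: ⌊$153,215 × 125%/8⌋ = $23,939. Book value $129,276.
Year 5: ⌊$129,276 × 125%/8⌋ = $20,199. Book value $109,077.
Year 6: ⌊$109,077 × 125%/8⌋ = $17,043. Book value $92,034.
Accumulated through year 6 = $255,068 − $92,034 = $163,034.

$163,034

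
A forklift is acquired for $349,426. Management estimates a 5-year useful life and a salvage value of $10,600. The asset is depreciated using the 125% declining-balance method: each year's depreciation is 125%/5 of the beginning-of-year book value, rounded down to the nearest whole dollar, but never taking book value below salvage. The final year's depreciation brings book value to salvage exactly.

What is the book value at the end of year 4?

$110,562

Depreciable base = $349,426 − $10,600 = $338,826.
Year 1: ⌊$349,426 × 125%/5⌋ = $87,356. Book value $262,070.
Year 2: ⌊$262,070 × 125%/5⌋ = $65,517. Book value $196,553.
Year 3: ⌊$196,553 × 125%/5⌋ = $49,138. Book value $147,415.
Year 4: ⌊$147,415 × 125%/5⌋ = $36,853. Book value $110,562.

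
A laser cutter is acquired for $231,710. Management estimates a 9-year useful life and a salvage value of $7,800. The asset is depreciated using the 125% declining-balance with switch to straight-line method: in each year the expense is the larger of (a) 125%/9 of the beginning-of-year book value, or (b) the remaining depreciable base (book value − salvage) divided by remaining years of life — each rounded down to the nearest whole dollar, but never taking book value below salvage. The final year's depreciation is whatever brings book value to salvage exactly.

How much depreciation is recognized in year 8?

Depreciable base = $231,710 − $7,800 = $223,910.
Year 1: DB = ⌊$231,710 × 125%/9⌋ = $32,181; SL = ⌊$223,910/9⌋ = $24,878 → take DB $32,181. Book value $199,529.
Year 2: DB = ⌊$199,529 × 125%/9⌋ = $27,712; SL = ⌊$191,729/8⌋ = $23,966 → take DB $27,712. Book value $171,817.
Year 3: DB = ⌊$171,817 × 125%/9⌋ = $23,863; SL = ⌊$164,017/7⌋ = $23,431 → take DB $23,863. Book value $147,954.
Year 4: DB = ⌊$147,954 × 125%/9⌋ = $20,549; SL = ⌊$140,154/6⌋ = $23,359 → take SL $23,359. Book value $124,595.
Year 5: DB = ⌊$124,595 × 125%/9⌋ = $17,304; SL = ⌊$116,795/5⌋ = $23,359 → take SL $23,359. Book value $101,236.
Year 6: DB = ⌊$101,236 × 125%/9⌋ = $14,060; SL = ⌊$93,436/4⌋ = $23,359 → take SL $23,359. Book value $77,877.
Year 7: DB = ⌊$77,877 × 125%/9⌋ = $10,816; SL = ⌊$70,077/3⌋ = $23,359 → take SL $23,359. Book value $54,518.
Year 8: DB = ⌊$54,518 × 125%/9⌋ = $7,571; SL = ⌊$46,718/2⌋ = $23,359 → take SL $23,359. Book value $31,159.

$23,359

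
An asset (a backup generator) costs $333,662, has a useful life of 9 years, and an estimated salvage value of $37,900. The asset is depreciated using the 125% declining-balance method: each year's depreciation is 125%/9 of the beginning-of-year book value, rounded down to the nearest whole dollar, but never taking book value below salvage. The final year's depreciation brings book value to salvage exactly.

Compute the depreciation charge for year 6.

Depreciable base = $333,662 − $37,900 = $295,762.
Year 1: ⌊$333,662 × 125%/9⌋ = $46,341. Book value $287,321.
Year 2: ⌊$287,321 × 125%/9⌋ = $39,905. Book value $247,416.
Year 3: ⌊$247,416 × 125%/9⌋ = $34,363. Book value $213,053.
Year 4: ⌊$213,053 × 125%/9⌋ = $29,590. Book value $183,463.
Year 5: ⌊$183,463 × 125%/9⌋ = $25,480. Book value $157,983.
Year 6: ⌊$157,983 × 125%/9⌋ = $21,942. Book value $136,041.

$21,942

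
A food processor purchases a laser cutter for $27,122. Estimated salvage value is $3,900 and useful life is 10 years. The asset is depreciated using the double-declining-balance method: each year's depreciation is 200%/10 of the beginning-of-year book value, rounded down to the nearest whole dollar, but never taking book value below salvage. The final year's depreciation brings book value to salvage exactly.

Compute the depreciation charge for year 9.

$652

Depreciable base = $27,122 − $3,900 = $23,222.
Year 1: ⌊$27,122 × 200%/10⌋ = $5,424. Book value $21,698.
Year 2: ⌊$21,698 × 200%/10⌋ = $4,339. Book value $17,359.
Year 3: ⌊$17,359 × 200%/10⌋ = $3,471. Book value $13,888.
Year 4: ⌊$13,888 × 200%/10⌋ = $2,777. Book value $11,111.
Year 5: ⌊$11,111 × 200%/10⌋ = $2,222. Book value $8,889.
Year 6: ⌊$8,889 × 200%/10⌋ = $1,777. Book value $7,112.
Year 7: ⌊$7,112 × 200%/10⌋ = $1,422. Book value $5,690.
Year 8: ⌊$5,690 × 200%/10⌋ = $1,138. Book value $4,552.
Year 9: ⌊$4,552 × 200%/10⌋ = $910, capped at $652. Book value $3,900.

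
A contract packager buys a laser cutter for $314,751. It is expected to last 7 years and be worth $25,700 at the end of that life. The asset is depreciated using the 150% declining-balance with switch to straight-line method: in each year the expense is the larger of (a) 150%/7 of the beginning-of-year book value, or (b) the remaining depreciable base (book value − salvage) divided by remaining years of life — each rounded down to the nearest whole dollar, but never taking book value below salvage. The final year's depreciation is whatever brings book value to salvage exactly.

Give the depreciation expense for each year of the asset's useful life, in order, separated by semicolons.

Depreciable base = $314,751 − $25,700 = $289,051.
Year 1: DB = ⌊$314,751 × 150%/7⌋ = $67,446; SL = ⌊$289,051/7⌋ = $41,293 → take DB $67,446. Book value $247,305.
Year 2: DB = ⌊$247,305 × 150%/7⌋ = $52,993; SL = ⌊$221,605/6⌋ = $36,934 → take DB $52,993. Book value $194,312.
Year 3: DB = ⌊$194,312 × 150%/7⌋ = $41,638; SL = ⌊$168,612/5⌋ = $33,722 → take DB $41,638. Book value $152,674.
Year 4: DB = ⌊$152,674 × 150%/7⌋ = $32,715; SL = ⌊$126,974/4⌋ = $31,743 → take DB $32,715. Book value $119,959.
Year 5: DB = ⌊$119,959 × 150%/7⌋ = $25,705; SL = ⌊$94,259/3⌋ = $31,419 → take SL $31,419. Book value $88,540.
Year 6: DB = ⌊$88,540 × 150%/7⌋ = $18,972; SL = ⌊$62,840/2⌋ = $31,420 → take SL $31,420. Book value $57,120.
Year 7 (final): $57,120 − $25,700 = $31,420. Book value $25,700.

$67,446; $52,993; $41,638; $32,715; $31,419; $31,420; $31,420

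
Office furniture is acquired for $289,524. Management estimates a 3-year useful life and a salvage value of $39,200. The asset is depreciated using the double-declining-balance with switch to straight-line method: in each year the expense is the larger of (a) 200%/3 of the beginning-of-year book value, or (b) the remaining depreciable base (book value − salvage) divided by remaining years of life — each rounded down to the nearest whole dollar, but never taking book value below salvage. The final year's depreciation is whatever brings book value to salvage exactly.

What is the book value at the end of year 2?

Depreciable base = $289,524 − $39,200 = $250,324.
Year 1: DB = ⌊$289,524 × 200%/3⌋ = $193,016; SL = ⌊$250,324/3⌋ = $83,441 → take DB $193,016. Book value $96,508.
Year 2: DB = ⌊$96,508 × 200%/3⌋ = $64,338; SL = ⌊$57,308/2⌋ = $28,654 → take DB $64,338, capped at $57,308. Book value $39,200.

$39,200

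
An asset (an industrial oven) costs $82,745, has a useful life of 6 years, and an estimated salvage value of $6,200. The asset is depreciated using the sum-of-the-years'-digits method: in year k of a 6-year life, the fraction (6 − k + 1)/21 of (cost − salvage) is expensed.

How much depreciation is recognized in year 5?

Depreciable base = $82,745 − $6,200 = $76,545.
Sum of the years' digits = 6+5+4+3+2+1 = 21.
Year 1: $76,545 × 6/21 = $21,870. Book value $60,875.
Year 2: $76,545 × 5/21 = $18,225. Book value $42,650.
Year 3: $76,545 × 4/21 = $14,580. Book value $28,070.
Year 4: $76,545 × 3/21 = $10,935. Book value $17,135.
Year 5: $76,545 × 2/21 = $7,290. Book value $9,845.

$7,290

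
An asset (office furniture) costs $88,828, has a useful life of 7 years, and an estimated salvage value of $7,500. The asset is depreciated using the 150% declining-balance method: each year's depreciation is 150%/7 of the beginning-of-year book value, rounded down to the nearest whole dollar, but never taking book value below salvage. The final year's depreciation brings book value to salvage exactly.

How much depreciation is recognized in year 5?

$7,254

Depreciable base = $88,828 − $7,500 = $81,328.
Year 1: ⌊$88,828 × 150%/7⌋ = $19,034. Book value $69,794.
Year 2: ⌊$69,794 × 150%/7⌋ = $14,955. Book value $54,839.
Year 3: ⌊$54,839 × 150%/7⌋ = $11,751. Book value $43,088.
Year 4: ⌊$43,088 × 150%/7⌋ = $9,233. Book value $33,855.
Year 5: ⌊$33,855 × 150%/7⌋ = $7,254. Book value $26,601.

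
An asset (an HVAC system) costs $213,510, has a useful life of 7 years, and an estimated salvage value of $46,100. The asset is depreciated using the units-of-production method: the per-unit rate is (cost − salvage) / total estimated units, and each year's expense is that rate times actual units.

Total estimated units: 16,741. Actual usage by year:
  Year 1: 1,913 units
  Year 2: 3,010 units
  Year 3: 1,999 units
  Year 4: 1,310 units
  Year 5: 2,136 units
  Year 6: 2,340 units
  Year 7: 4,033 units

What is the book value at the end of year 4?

Depreciable base = $213,510 − $46,100 = $167,410.
Rate = $167,410 / 16,741 units = $10 per unit.
Year 1: 1,913 × $10 = $19,130. Book value $194,380.
Year 2: 3,010 × $10 = $30,100. Book value $164,280.
Year 3: 1,999 × $10 = $19,990. Book value $144,290.
Year 4: 1,310 × $10 = $13,100. Book value $131,190.

$131,190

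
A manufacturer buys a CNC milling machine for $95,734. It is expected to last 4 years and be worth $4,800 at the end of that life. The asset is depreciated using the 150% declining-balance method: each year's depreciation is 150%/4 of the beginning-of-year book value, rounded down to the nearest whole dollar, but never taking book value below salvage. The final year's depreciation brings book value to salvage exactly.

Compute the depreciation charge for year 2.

$22,437

Depreciable base = $95,734 − $4,800 = $90,934.
Year 1: ⌊$95,734 × 150%/4⌋ = $35,900. Book value $59,834.
Year 2: ⌊$59,834 × 150%/4⌋ = $22,437. Book value $37,397.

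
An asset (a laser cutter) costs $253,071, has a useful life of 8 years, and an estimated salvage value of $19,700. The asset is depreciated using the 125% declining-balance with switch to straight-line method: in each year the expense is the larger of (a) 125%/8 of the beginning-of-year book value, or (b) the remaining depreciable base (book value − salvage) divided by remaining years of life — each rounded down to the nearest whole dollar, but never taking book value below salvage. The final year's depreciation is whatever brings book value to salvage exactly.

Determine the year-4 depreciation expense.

$26,463

Depreciable base = $253,071 − $19,700 = $233,371.
Year 1: DB = ⌊$253,071 × 125%/8⌋ = $39,542; SL = ⌊$233,371/8⌋ = $29,171 → take DB $39,542. Book value $213,529.
Year 2: DB = ⌊$213,529 × 125%/8⌋ = $33,363; SL = ⌊$193,829/7⌋ = $27,689 → take DB $33,363. Book value $180,166.
Year 3: DB = ⌊$180,166 × 125%/8⌋ = $28,150; SL = ⌊$160,466/6⌋ = $26,744 → take DB $28,150. Book value $152,016.
Year 4: DB = ⌊$152,016 × 125%/8⌋ = $23,752; SL = ⌊$132,316/5⌋ = $26,463 → take SL $26,463. Book value $125,553.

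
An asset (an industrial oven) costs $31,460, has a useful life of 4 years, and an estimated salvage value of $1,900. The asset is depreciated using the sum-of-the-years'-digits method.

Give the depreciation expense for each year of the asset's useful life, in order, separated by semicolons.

$11,824; $8,868; $5,912; $2,956

Depreciable base = $31,460 − $1,900 = $29,560.
Sum of the years' digits = 4+3+2+1 = 10.
Year 1: $29,560 × 4/10 = $11,824. Book value $19,636.
Year 2: $29,560 × 3/10 = $8,868. Book value $10,768.
Year 3: $29,560 × 2/10 = $5,912. Book value $4,856.
Year 4: $29,560 × 1/10 = $2,956. Book value $1,900.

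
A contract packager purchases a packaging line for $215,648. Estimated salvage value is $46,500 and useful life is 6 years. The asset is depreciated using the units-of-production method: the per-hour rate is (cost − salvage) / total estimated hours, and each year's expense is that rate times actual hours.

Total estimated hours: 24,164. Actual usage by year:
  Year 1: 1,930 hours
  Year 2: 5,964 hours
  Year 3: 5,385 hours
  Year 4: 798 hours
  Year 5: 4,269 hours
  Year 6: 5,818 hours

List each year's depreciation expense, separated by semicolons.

Depreciable base = $215,648 − $46,500 = $169,148.
Rate = $169,148 / 24,164 hours = $7 per hour.
Year 1: 1,930 × $7 = $13,510. Book value $202,138.
Year 2: 5,964 × $7 = $41,748. Book value $160,390.
Year 3: 5,385 × $7 = $37,695. Book value $122,695.
Year 4: 798 × $7 = $5,586. Book value $117,109.
Year 5: 4,269 × $7 = $29,883. Book value $87,226.
Year 6: 5,818 × $7 = $40,726. Book value $46,500.

$13,510; $41,748; $37,695; $5,586; $29,883; $40,726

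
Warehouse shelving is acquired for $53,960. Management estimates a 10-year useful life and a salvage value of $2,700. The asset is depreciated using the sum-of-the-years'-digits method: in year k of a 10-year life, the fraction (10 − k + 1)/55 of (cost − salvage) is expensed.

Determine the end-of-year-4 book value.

$22,272

Depreciable base = $53,960 − $2,700 = $51,260.
Sum of the years' digits = 10+9+8+7+6+5+4+3+2+1 = 55.
Year 1: $51,260 × 10/55 = $9,320. Book value $44,640.
Year 2: $51,260 × 9/55 = $8,388. Book value $36,252.
Year 3: $51,260 × 8/55 = $7,456. Book value $28,796.
Year 4: $51,260 × 7/55 = $6,524. Book value $22,272.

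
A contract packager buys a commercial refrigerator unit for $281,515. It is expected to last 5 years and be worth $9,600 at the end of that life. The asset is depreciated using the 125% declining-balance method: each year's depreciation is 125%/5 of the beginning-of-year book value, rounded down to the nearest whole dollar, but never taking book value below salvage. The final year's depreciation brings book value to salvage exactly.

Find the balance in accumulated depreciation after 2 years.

$123,162

Depreciable base = $281,515 − $9,600 = $271,915.
Year 1: ⌊$281,515 × 125%/5⌋ = $70,378. Book value $211,137.
Year 2: ⌊$211,137 × 125%/5⌋ = $52,784. Book value $158,353.
Accumulated through year 2 = $281,515 − $158,353 = $123,162.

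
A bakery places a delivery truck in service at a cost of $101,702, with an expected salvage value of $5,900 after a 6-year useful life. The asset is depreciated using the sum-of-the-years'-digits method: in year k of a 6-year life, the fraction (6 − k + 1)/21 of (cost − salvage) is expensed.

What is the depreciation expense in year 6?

$4,562

Depreciable base = $101,702 − $5,900 = $95,802.
Sum of the years' digits = 6+5+4+3+2+1 = 21.
Year 1: $95,802 × 6/21 = $27,372. Book value $74,330.
Year 2: $95,802 × 5/21 = $22,810. Book value $51,520.
Year 3: $95,802 × 4/21 = $18,248. Book value $33,272.
Year 4: $95,802 × 3/21 = $13,686. Book value $19,586.
Year 5: $95,802 × 2/21 = $9,124. Book value $10,462.
Year 6: $95,802 × 1/21 = $4,562. Book value $5,900.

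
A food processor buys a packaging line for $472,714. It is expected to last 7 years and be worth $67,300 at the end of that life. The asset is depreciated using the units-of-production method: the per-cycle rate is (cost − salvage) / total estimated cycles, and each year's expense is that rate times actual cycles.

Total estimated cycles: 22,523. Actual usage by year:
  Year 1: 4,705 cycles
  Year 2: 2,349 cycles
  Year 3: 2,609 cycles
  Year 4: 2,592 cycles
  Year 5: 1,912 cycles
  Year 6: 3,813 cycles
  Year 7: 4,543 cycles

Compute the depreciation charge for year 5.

Depreciable base = $472,714 − $67,300 = $405,414.
Rate = $405,414 / 22,523 cycles = $18 per cycle.
Year 1: 4,705 × $18 = $84,690. Book value $388,024.
Year 2: 2,349 × $18 = $42,282. Book value $345,742.
Year 3: 2,609 × $18 = $46,962. Book value $298,780.
Year 4: 2,592 × $18 = $46,656. Book value $252,124.
Year 5: 1,912 × $18 = $34,416. Book value $217,708.

$34,416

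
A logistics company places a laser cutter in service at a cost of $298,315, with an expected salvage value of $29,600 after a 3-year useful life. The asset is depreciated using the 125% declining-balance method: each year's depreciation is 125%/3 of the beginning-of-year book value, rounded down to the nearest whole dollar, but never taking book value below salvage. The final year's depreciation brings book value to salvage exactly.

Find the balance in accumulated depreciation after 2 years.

Depreciable base = $298,315 − $29,600 = $268,715.
Year 1: ⌊$298,315 × 125%/3⌋ = $124,297. Book value $174,018.
Year 2: ⌊$174,018 × 125%/3⌋ = $72,507. Book value $101,511.
Accumulated through year 2 = $298,315 − $101,511 = $196,804.

$196,804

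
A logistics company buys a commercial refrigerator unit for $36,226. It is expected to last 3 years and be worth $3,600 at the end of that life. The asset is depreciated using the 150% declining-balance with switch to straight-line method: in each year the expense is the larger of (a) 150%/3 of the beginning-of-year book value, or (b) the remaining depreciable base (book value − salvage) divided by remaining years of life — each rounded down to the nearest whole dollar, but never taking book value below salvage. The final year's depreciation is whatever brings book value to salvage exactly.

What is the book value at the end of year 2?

$9,057

Depreciable base = $36,226 − $3,600 = $32,626.
Year 1: DB = ⌊$36,226 × 150%/3⌋ = $18,113; SL = ⌊$32,626/3⌋ = $10,875 → take DB $18,113. Book value $18,113.
Year 2: DB = ⌊$18,113 × 150%/3⌋ = $9,056; SL = ⌊$14,513/2⌋ = $7,256 → take DB $9,056. Book value $9,057.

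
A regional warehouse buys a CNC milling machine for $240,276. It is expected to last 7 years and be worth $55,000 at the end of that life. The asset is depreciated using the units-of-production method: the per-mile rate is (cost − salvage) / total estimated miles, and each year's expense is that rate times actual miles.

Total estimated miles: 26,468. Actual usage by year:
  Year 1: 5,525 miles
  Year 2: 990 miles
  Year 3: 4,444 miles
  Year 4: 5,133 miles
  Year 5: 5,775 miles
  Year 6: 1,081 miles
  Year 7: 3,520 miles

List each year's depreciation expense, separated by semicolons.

Depreciable base = $240,276 − $55,000 = $185,276.
Rate = $185,276 / 26,468 miles = $7 per mile.
Year 1: 5,525 × $7 = $38,675. Book value $201,601.
Year 2: 990 × $7 = $6,930. Book value $194,671.
Year 3: 4,444 × $7 = $31,108. Book value $163,563.
Year 4: 5,133 × $7 = $35,931. Book value $127,632.
Year 5: 5,775 × $7 = $40,425. Book value $87,207.
Year 6: 1,081 × $7 = $7,567. Book value $79,640.
Year 7: 3,520 × $7 = $24,640. Book value $55,000.

$38,675; $6,930; $31,108; $35,931; $40,425; $7,567; $24,640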